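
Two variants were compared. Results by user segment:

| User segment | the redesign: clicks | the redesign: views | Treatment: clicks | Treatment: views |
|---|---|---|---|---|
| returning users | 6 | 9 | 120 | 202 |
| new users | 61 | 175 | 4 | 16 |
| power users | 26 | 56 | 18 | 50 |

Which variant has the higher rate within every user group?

Returning users: the redesign 6/9 = 66.7%, Treatment 120/202 = 59.4% → the redesign
New users: the redesign 61/175 = 34.9%, Treatment 4/16 = 25.0% → the redesign
Power users: the redesign 26/56 = 46.4%, Treatment 18/50 = 36.0% → the redesign
The redesign has the higher rate in all 3 groups.

the redesign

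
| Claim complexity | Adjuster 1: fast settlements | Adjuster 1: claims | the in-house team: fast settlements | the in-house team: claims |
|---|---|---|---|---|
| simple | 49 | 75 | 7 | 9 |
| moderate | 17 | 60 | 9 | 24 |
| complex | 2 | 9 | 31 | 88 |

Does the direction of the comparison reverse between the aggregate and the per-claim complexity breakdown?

Simple: Adjuster 1 49/75 = 65.3%, the in-house team 7/9 = 77.8% → the in-house team
Moderate: Adjuster 1 17/60 = 28.3%, the in-house team 9/24 = 37.5% → the in-house team
Complex: Adjuster 1 2/9 = 22.2%, the in-house team 31/88 = 35.2% → the in-house team
Overall: Adjuster 1 68/144 = 47.2%, the in-house team 47/121 = 38.8% → Adjuster 1
The in-house team wins each claim group but Adjuster 1 wins overall — the comparison reverses. The in-house team's claims skew toward complex, which has a lower base rate.

Yes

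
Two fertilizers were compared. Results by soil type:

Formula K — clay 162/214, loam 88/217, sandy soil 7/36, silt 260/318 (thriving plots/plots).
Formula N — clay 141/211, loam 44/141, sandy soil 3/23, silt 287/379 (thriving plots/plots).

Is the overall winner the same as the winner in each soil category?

Clay: Formula K 162/214 = 75.7%, Formula N 141/211 = 66.8% → Formula K
Loam: Formula K 88/217 = 40.6%, Formula N 44/141 = 31.2% → Formula K
Sandy soil: Formula K 7/36 = 19.4%, Formula N 3/23 = 13.0% → Formula K
Silt: Formula K 260/318 = 81.8%, Formula N 287/379 = 75.7% → Formula K
Overall: Formula K 517/785 = 65.9%, Formula N 475/754 = 63.0% → Formula K
Formula K wins overall and in every soil group — no reversal.

Yes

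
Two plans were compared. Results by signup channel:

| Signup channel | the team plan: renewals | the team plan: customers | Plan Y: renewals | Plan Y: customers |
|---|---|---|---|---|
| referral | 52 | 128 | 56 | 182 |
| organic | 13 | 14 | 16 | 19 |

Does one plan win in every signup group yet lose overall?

No

Referral: the team plan 52/128 = 40.6%, Plan Y 56/182 = 30.8% → the team plan
Organic: the team plan 13/14 = 92.9%, Plan Y 16/19 = 84.2% → the team plan
Overall: the team plan 65/142 = 45.8%, Plan Y 72/201 = 35.8% → the team plan
The team plan wins overall and in every signup group — no reversal.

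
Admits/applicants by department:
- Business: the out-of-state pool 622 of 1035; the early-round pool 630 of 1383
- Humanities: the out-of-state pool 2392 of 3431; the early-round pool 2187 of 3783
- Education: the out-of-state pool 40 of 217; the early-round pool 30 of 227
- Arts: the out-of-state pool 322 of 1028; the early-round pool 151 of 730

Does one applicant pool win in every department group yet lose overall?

No

Business: the out-of-state pool 622/1035 = 60.1%, the early-round pool 630/1383 = 45.6% → the out-of-state pool
Humanities: the out-of-state pool 2392/3431 = 69.7%, the early-round pool 2187/3783 = 57.8% → the out-of-state pool
Education: the out-of-state pool 40/217 = 18.4%, the early-round pool 30/227 = 13.2% → the out-of-state pool
Arts: the out-of-state pool 322/1028 = 31.3%, the early-round pool 151/730 = 20.7% → the out-of-state pool
Overall: the out-of-state pool 3376/5711 = 59.1%, the early-round pool 2998/6123 = 49.0% → the out-of-state pool
The out-of-state pool wins overall and in every department group — no reversal.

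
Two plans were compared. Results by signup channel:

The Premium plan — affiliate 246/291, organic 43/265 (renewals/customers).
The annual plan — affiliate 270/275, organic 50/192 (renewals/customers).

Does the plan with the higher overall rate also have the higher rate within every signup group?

Yes

Affiliate: the Premium plan 246/291 = 84.5%, the annual plan 270/275 = 98.2% → the annual plan
Organic: the Premium plan 43/265 = 16.2%, the annual plan 50/192 = 26.0% → the annual plan
Overall: the Premium plan 289/556 = 52.0%, the annual plan 320/467 = 68.5% → the annual plan
The annual plan wins overall and in every signup group — no reversal.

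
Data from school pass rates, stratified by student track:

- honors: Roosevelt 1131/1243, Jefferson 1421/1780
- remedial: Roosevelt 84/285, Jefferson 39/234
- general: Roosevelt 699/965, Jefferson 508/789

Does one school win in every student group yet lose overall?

Honors: Roosevelt 1131/1243 = 91.0%, Jefferson 1421/1780 = 79.8% → Roosevelt
Remedial: Roosevelt 84/285 = 29.5%, Jefferson 39/234 = 16.7% → Roosevelt
General: Roosevelt 699/965 = 72.4%, Jefferson 508/789 = 64.4% → Roosevelt
Overall: Roosevelt 1914/2493 = 76.8%, Jefferson 1968/2803 = 70.2% → Roosevelt
Roosevelt wins overall and in every student group — no reversal.

No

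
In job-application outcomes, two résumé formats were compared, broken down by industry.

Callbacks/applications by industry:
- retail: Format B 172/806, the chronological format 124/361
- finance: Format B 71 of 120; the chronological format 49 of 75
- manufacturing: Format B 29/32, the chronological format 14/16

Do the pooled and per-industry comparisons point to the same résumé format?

Retail: Format B 172/806 = 21.3%, the chronological format 124/361 = 34.3% → the chronological format
Finance: Format B 71/120 = 59.2%, the chronological format 49/75 = 65.3% → the chronological format
Manufacturing: Format B 29/32 = 90.6%, the chronological format 14/16 = 87.5% → Format B
Overall: Format B 272/958 = 28.4%, the chronological format 187/452 = 41.4% → the chronological format
Neither sweeps: Format B wins 1 of 3 groups, the chronological format wins 2. The chronological format wins overall but not every group — no Simpson reversal.

No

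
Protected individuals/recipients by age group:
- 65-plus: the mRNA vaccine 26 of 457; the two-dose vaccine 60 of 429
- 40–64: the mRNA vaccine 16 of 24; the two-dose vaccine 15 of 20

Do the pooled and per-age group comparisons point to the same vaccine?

Yes

65-plus: the mRNA vaccine 26/457 = 5.7%, the two-dose vaccine 60/429 = 14.0% → the two-dose vaccine
40–64: the mRNA vaccine 16/24 = 66.7%, the two-dose vaccine 15/20 = 75.0% → the two-dose vaccine
Overall: the mRNA vaccine 42/481 = 8.7%, the two-dose vaccine 75/449 = 16.7% → the two-dose vaccine
The two-dose vaccine wins overall and in every age group — no reversal.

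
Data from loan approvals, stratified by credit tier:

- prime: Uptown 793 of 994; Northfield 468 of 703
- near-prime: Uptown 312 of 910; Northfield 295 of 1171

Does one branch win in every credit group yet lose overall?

No

Prime: Uptown 793/994 = 79.8%, Northfield 468/703 = 66.6% → Uptown
Near-prime: Uptown 312/910 = 34.3%, Northfield 295/1171 = 25.2% → Uptown
Overall: Uptown 1105/1904 = 58.0%, Northfield 763/1874 = 40.7% → Uptown
Uptown wins overall and in every credit group — no reversal.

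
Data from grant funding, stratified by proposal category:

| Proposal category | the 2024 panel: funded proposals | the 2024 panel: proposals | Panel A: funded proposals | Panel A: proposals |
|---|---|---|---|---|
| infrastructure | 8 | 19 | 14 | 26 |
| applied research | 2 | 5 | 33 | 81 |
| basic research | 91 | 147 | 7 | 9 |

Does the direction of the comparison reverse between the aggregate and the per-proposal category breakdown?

Infrastructure: the 2024 panel 8/19 = 42.1%, Panel A 14/26 = 53.8% → Panel A
Applied research: the 2024 panel 2/5 = 40.0%, Panel A 33/81 = 40.7% → Panel A
Basic research: the 2024 panel 91/147 = 61.9%, Panel A 7/9 = 77.8% → Panel A
Overall: the 2024 panel 101/171 = 59.1%, Panel A 54/116 = 46.6% → the 2024 panel
Panel A wins each proposal group but the 2024 panel wins overall — the comparison reverses. Panel A's proposals skew toward applied research, which has a lower base rate.

Yes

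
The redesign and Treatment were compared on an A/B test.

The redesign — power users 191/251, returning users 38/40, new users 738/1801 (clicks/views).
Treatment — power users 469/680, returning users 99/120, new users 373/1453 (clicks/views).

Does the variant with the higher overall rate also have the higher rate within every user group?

Power users: the redesign 191/251 = 76.1%, Treatment 469/680 = 69.0% → the redesign
Returning users: the redesign 38/40 = 95.0%, Treatment 99/120 = 82.5% → the redesign
New users: the redesign 738/1801 = 41.0%, Treatment 373/1453 = 25.7% → the redesign
Overall: the redesign 967/2092 = 46.2%, Treatment 941/2253 = 41.8% → the redesign
The redesign wins overall and in every user group — no reversal.

Yes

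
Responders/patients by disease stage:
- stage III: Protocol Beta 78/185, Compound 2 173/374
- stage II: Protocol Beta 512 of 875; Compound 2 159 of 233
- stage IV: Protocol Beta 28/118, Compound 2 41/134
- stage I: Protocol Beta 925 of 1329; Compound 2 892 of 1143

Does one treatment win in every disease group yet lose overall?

Stage III: Protocol Beta 78/185 = 42.2%, Compound 2 173/374 = 46.3% → Compound 2
Stage II: Protocol Beta 512/875 = 58.5%, Compound 2 159/233 = 68.2% → Compound 2
Stage IV: Protocol Beta 28/118 = 23.7%, Compound 2 41/134 = 30.6% → Compound 2
Stage I: Protocol Beta 925/1329 = 69.6%, Compound 2 892/1143 = 78.0% → Compound 2
Overall: Protocol Beta 1543/2507 = 61.5%, Compound 2 1265/1884 = 67.1% → Compound 2
Compound 2 wins overall and in every disease group — no reversal.

No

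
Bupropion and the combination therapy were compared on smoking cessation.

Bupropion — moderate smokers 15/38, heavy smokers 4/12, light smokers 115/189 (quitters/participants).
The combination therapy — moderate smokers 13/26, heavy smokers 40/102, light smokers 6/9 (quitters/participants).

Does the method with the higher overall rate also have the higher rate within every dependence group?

No

Moderate smokers: bupropion 15/38 = 39.5%, the combination therapy 13/26 = 50.0% → the combination therapy
Heavy smokers: bupropion 4/12 = 33.3%, the combination therapy 40/102 = 39.2% → the combination therapy
Light smokers: bupropion 115/189 = 60.8%, the combination therapy 6/9 = 66.7% → the combination therapy
Overall: bupropion 134/239 = 56.1%, the combination therapy 59/137 = 43.1% → bupropion
The combination therapy wins each dependence group but bupropion wins overall — the comparison reverses. The combination therapy's participants skew toward heavy smokers, which has a lower base rate.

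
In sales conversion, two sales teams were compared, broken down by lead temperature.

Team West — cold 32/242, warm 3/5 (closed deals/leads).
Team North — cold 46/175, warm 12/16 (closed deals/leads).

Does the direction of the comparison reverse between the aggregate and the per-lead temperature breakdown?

No

Cold: Team West 32/242 = 13.2%, Team North 46/175 = 26.3% → Team North
Warm: Team West 3/5 = 60.0%, Team North 12/16 = 75.0% → Team North
Overall: Team West 35/247 = 14.2%, Team North 58/191 = 30.4% → Team North
Team North wins overall and in every lead group — no reversal.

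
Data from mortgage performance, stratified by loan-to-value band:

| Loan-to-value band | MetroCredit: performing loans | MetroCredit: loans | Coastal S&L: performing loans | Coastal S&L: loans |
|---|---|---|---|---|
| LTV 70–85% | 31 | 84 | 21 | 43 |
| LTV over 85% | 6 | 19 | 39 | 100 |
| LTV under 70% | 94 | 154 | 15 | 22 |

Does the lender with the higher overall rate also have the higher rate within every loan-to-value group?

LTV 70–85%: MetroCredit 31/84 = 36.9%, Coastal S&L 21/43 = 48.8% → Coastal S&L
LTV over 85%: MetroCredit 6/19 = 31.6%, Coastal S&L 39/100 = 39.0% → Coastal S&L
LTV under 70%: MetroCredit 94/154 = 61.0%, Coastal S&L 15/22 = 68.2% → Coastal S&L
Overall: MetroCredit 131/257 = 51.0%, Coastal S&L 75/165 = 45.5% → MetroCredit
Coastal S&L wins each loan-to-value group but MetroCredit wins overall — the comparison reverses. Coastal S&L's loans skew toward LTV over 85%, which has a lower base rate.

No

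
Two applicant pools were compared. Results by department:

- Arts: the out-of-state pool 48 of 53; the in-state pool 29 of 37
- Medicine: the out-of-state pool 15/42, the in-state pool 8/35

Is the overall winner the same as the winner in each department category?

Arts: the out-of-state pool 48/53 = 90.6%, the in-state pool 29/37 = 78.4% → the out-of-state pool
Medicine: the out-of-state pool 15/42 = 35.7%, the in-state pool 8/35 = 22.9% → the out-of-state pool
Overall: the out-of-state pool 63/95 = 66.3%, the in-state pool 37/72 = 51.4% → the out-of-state pool
The out-of-state pool wins overall and in every department group — no reversal.

Yes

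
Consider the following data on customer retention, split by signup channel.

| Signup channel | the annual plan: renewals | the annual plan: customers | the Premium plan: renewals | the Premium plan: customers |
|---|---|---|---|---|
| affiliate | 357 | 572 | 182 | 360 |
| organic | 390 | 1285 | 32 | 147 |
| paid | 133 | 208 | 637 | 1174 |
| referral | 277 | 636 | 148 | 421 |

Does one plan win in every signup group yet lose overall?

Yes

Affiliate: the annual plan 357/572 = 62.4%, the Premium plan 182/360 = 50.6% → the annual plan
Organic: the annual plan 390/1285 = 30.4%, the Premium plan 32/147 = 21.8% → the annual plan
Paid: the annual plan 133/208 = 63.9%, the Premium plan 637/1174 = 54.3% → the annual plan
Referral: the annual plan 277/636 = 43.6%, the Premium plan 148/421 = 35.2% → the annual plan
Overall: the annual plan 1157/2701 = 42.8%, the Premium plan 999/2102 = 47.5% → the Premium plan
The annual plan wins each signup group but the Premium plan wins overall — the comparison reverses. The annual plan's customers skew toward organic, which has a lower base rate.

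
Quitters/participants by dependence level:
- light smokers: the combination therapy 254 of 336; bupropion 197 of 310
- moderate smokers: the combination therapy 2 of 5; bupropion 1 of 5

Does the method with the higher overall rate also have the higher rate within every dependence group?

Light smokers: the combination therapy 254/336 = 75.6%, bupropion 197/310 = 63.5% → the combination therapy
Moderate smokers: the combination therapy 2/5 = 40.0%, bupropion 1/5 = 20.0% → the combination therapy
Overall: the combination therapy 256/341 = 75.1%, bupropion 198/315 = 62.9% → the combination therapy
The combination therapy wins overall and in every dependence group — no reversal.

Yes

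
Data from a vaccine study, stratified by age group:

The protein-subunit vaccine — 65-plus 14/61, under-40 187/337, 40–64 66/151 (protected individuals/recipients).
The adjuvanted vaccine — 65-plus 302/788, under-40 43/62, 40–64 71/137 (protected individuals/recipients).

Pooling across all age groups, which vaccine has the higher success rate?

65-plus: the protein-subunit vaccine 14/61 = 23.0%, the adjuvanted vaccine 302/788 = 38.3% → the adjuvanted vaccine
Under-40: the protein-subunit vaccine 187/337 = 55.5%, the adjuvanted vaccine 43/62 = 69.4% → the adjuvanted vaccine
40–64: the protein-subunit vaccine 66/151 = 43.7%, the adjuvanted vaccine 71/137 = 51.8% → the adjuvanted vaccine
Overall: the protein-subunit vaccine 267/549 = 48.6%, the adjuvanted vaccine 416/987 = 42.1% → the protein-subunit vaccine
(The adjuvanted vaccine wins every age group but the protein-subunit vaccine wins overall — the adjuvanted vaccine's recipients skew toward the low-rate 65-plus group.)

the protein-subunit vaccine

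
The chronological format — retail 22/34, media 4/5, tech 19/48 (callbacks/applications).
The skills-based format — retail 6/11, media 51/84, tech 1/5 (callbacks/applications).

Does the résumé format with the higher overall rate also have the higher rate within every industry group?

Retail: the chronological format 22/34 = 64.7%, the skills-based format 6/11 = 54.5% → the chronological format
Media: the chronological format 4/5 = 80.0%, the skills-based format 51/84 = 60.7% → the chronological format
Tech: the chronological format 19/48 = 39.6%, the skills-based format 1/5 = 20.0% → the chronological format
Overall: the chronological format 45/87 = 51.7%, the skills-based format 58/100 = 58.0% → the skills-based format
The chronological format wins each industry group but the skills-based format wins overall — the comparison reverses. The chronological format's applications skew toward tech, which has a lower base rate.

No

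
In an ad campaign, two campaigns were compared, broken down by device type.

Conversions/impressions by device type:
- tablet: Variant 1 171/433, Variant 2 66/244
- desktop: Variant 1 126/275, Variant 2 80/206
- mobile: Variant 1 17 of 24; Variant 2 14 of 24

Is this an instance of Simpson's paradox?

No

Tablet: Variant 1 171/433 = 39.5%, Variant 2 66/244 = 27.0% → Variant 1
Desktop: Variant 1 126/275 = 45.8%, Variant 2 80/206 = 38.8% → Variant 1
Mobile: Variant 1 17/24 = 70.8%, Variant 2 14/24 = 58.3% → Variant 1
Overall: Variant 1 314/732 = 42.9%, Variant 2 160/474 = 33.8% → Variant 1
Variant 1 wins overall and in every device group — no reversal.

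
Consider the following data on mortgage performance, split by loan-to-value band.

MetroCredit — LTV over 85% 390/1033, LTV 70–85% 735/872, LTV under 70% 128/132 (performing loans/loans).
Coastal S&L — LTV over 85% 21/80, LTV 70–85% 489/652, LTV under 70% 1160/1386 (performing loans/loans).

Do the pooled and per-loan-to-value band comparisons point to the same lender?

LTV over 85%: MetroCredit 390/1033 = 37.8%, Coastal S&L 21/80 = 26.2% → MetroCredit
LTV 70–85%: MetroCredit 735/872 = 84.3%, Coastal S&L 489/652 = 75.0% → MetroCredit
LTV under 70%: MetroCredit 128/132 = 97.0%, Coastal S&L 1160/1386 = 83.7% → MetroCredit
Overall: MetroCredit 1253/2037 = 61.5%, Coastal S&L 1670/2118 = 78.8% → Coastal S&L
MetroCredit wins each loan-to-value group but Coastal S&L wins overall — the comparison reverses. MetroCredit's loans skew toward LTV over 85%, which has a lower base rate.

No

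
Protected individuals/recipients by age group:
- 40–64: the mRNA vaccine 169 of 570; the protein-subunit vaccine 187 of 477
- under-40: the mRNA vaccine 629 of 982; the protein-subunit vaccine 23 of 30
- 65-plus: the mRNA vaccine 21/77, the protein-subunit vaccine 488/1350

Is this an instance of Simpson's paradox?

Yes

40–64: the mRNA vaccine 169/570 = 29.6%, the protein-subunit vaccine 187/477 = 39.2% → the protein-subunit vaccine
Under-40: the mRNA vaccine 629/982 = 64.1%, the protein-subunit vaccine 23/30 = 76.7% → the protein-subunit vaccine
65-plus: the mRNA vaccine 21/77 = 27.3%, the protein-subunit vaccine 488/1350 = 36.1% → the protein-subunit vaccine
Overall: the mRNA vaccine 819/1629 = 50.3%, the protein-subunit vaccine 698/1857 = 37.6% → the mRNA vaccine
The protein-subunit vaccine wins each age group but the mRNA vaccine wins overall — the comparison reverses. The protein-subunit vaccine's recipients skew toward 65-plus, which has a lower base rate.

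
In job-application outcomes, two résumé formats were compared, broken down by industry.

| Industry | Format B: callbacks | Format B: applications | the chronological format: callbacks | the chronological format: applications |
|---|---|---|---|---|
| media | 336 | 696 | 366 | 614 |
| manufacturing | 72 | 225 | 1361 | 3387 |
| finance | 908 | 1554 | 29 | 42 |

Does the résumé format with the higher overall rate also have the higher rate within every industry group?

Media: Format B 336/696 = 48.3%, the chronological format 366/614 = 59.6% → the chronological format
Manufacturing: Format B 72/225 = 32.0%, the chronological format 1361/3387 = 40.2% → the chronological format
Finance: Format B 908/1554 = 58.4%, the chronological format 29/42 = 69.0% → the chronological format
Overall: Format B 1316/2475 = 53.2%, the chronological format 1756/4043 = 43.4% → Format B
The chronological format wins each industry group but Format B wins overall — the comparison reverses. The chronological format's applications skew toward manufacturing, which has a lower base rate.

No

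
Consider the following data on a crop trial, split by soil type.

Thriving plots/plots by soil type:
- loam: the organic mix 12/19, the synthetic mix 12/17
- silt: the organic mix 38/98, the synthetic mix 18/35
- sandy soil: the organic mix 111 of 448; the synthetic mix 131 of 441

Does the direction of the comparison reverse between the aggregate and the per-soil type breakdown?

Loam: the organic mix 12/19 = 63.2%, the synthetic mix 12/17 = 70.6% → the synthetic mix
Silt: the organic mix 38/98 = 38.8%, the synthetic mix 18/35 = 51.4% → the synthetic mix
Sandy soil: the organic mix 111/448 = 24.8%, the synthetic mix 131/441 = 29.7% → the synthetic mix
Overall: the organic mix 161/565 = 28.5%, the synthetic mix 161/493 = 32.7% → the synthetic mix
The synthetic mix wins overall and in every soil group — no reversal.

No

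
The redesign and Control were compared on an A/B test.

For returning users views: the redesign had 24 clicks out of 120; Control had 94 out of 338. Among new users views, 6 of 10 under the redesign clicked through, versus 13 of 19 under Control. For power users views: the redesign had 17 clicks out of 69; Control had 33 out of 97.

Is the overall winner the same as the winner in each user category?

Yes

Returning users: the redesign 24/120 = 20.0%, Control 94/338 = 27.8% → Control
New users: the redesign 6/10 = 60.0%, Control 13/19 = 68.4% → Control
Power users: the redesign 17/69 = 24.6%, Control 33/97 = 34.0% → Control
Overall: the redesign 47/199 = 23.6%, Control 140/454 = 30.8% → Control
Control wins overall and in every user group — no reversal.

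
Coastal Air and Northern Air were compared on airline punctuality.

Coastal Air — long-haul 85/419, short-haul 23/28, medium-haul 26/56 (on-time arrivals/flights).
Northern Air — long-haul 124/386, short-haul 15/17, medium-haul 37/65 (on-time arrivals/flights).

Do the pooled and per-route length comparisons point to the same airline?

Yes

Long-haul: Coastal Air 85/419 = 20.3%, Northern Air 124/386 = 32.1% → Northern Air
Short-haul: Coastal Air 23/28 = 82.1%, Northern Air 15/17 = 88.2% → Northern Air
Medium-haul: Coastal Air 26/56 = 46.4%, Northern Air 37/65 = 56.9% → Northern Air
Overall: Coastal Air 134/503 = 26.6%, Northern Air 176/468 = 37.6% → Northern Air
Northern Air wins overall and in every route group — no reversal.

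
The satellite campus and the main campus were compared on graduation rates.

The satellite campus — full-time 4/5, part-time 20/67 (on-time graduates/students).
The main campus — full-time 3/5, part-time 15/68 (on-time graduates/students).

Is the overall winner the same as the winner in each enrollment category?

Full-time: the satellite campus 4/5 = 80.0%, the main campus 3/5 = 60.0% → the satellite campus
Part-time: the satellite campus 20/67 = 29.9%, the main campus 15/68 = 22.1% → the satellite campus
Overall: the satellite campus 24/72 = 33.3%, the main campus 18/73 = 24.7% → the satellite campus
The satellite campus wins overall and in every enrollment group — no reversal.

Yes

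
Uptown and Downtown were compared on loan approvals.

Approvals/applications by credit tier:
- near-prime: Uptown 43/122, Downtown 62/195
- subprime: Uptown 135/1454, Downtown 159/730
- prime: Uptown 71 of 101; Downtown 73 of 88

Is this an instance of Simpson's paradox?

No

Near-prime: Uptown 43/122 = 35.2%, Downtown 62/195 = 31.8% → Uptown
Subprime: Uptown 135/1454 = 9.3%, Downtown 159/730 = 21.8% → Downtown
Prime: Uptown 71/101 = 70.3%, Downtown 73/88 = 83.0% → Downtown
Overall: Uptown 249/1677 = 14.8%, Downtown 294/1013 = 29.0% → Downtown
Neither sweeps: Uptown wins 1 of 3 groups, Downtown wins 2. Downtown wins overall but not every group — no Simpson reversal.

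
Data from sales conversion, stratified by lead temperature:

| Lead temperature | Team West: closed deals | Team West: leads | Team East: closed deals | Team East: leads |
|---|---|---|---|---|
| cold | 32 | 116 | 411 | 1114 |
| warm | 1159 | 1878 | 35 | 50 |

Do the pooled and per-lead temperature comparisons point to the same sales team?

No

Cold: Team West 32/116 = 27.6%, Team East 411/1114 = 36.9% → Team East
Warm: Team West 1159/1878 = 61.7%, Team East 35/50 = 70.0% → Team East
Overall: Team West 1191/1994 = 59.7%, Team East 446/1164 = 38.3% → Team West
Team East wins each lead group but Team West wins overall — the comparison reverses. Team East's leads skew toward cold, which has a lower base rate.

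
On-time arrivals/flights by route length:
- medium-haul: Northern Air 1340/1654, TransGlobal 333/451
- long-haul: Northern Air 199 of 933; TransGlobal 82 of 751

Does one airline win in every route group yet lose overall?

No

Medium-haul: Northern Air 1340/1654 = 81.0%, TransGlobal 333/451 = 73.8% → Northern Air
Long-haul: Northern Air 199/933 = 21.3%, TransGlobal 82/751 = 10.9% → Northern Air
Overall: Northern Air 1539/2587 = 59.5%, TransGlobal 415/1202 = 34.5% → Northern Air
Northern Air wins overall and in every route group — no reversal.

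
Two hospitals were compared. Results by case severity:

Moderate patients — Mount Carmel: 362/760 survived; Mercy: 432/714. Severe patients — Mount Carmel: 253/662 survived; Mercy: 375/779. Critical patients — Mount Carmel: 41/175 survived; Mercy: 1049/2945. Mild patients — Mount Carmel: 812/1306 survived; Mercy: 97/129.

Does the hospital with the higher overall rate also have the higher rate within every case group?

No

Moderate: Mount Carmel 362/760 = 47.6%, Mercy 432/714 = 60.5% → Mercy
Severe: Mount Carmel 253/662 = 38.2%, Mercy 375/779 = 48.1% → Mercy
Critical: Mount Carmel 41/175 = 23.4%, Mercy 1049/2945 = 35.6% → Mercy
Mild: Mount Carmel 812/1306 = 62.2%, Mercy 97/129 = 75.2% → Mercy
Overall: Mount Carmel 1468/2903 = 50.6%, Mercy 1953/4567 = 42.8% → Mount Carmel
Mercy wins each case group but Mount Carmel wins overall — the comparison reverses. Mercy's patients skew toward critical, which has a lower base rate.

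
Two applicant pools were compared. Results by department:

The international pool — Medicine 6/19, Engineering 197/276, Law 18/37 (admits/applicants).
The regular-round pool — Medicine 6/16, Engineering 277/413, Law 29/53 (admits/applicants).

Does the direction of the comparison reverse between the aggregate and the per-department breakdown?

Medicine: the international pool 6/19 = 31.6%, the regular-round pool 6/16 = 37.5% → the regular-round pool
Engineering: the international pool 197/276 = 71.4%, the regular-round pool 277/413 = 67.1% → the international pool
Law: the international pool 18/37 = 48.6%, the regular-round pool 29/53 = 54.7% → the regular-round pool
Overall: the international pool 221/332 = 66.6%, the regular-round pool 312/482 = 64.7% → the international pool
Neither sweeps: the international pool wins 1 of 3 groups, the regular-round pool wins 2. The international pool wins overall but not every group — no Simpson reversal.

No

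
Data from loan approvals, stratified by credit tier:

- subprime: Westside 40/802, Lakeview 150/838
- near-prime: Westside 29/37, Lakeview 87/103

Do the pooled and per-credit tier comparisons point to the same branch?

Yes

Subprime: Westside 40/802 = 5.0%, Lakeview 150/838 = 17.9% → Lakeview
Near-prime: Westside 29/37 = 78.4%, Lakeview 87/103 = 84.5% → Lakeview
Overall: Westside 69/839 = 8.2%, Lakeview 237/941 = 25.2% → Lakeview
Lakeview wins overall and in every credit group — no reversal.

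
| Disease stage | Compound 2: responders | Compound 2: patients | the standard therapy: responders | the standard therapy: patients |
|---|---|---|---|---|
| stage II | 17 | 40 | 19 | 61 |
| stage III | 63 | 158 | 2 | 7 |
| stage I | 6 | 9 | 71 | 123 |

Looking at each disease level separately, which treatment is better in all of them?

Compound 2

Stage II: Compound 2 17/40 = 42.5%, the standard therapy 19/61 = 31.1% → Compound 2
Stage III: Compound 2 63/158 = 39.9%, the standard therapy 2/7 = 28.6% → Compound 2
Stage I: Compound 2 6/9 = 66.7%, the standard therapy 71/123 = 57.7% → Compound 2
Compound 2 has the higher rate in all 3 groups.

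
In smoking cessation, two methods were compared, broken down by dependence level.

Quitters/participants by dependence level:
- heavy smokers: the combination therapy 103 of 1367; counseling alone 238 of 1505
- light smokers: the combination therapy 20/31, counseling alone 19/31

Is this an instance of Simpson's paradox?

Heavy smokers: the combination therapy 103/1367 = 7.5%, counseling alone 238/1505 = 15.8% → counseling alone
Light smokers: the combination therapy 20/31 = 64.5%, counseling alone 19/31 = 61.3% → the combination therapy
Overall: the combination therapy 123/1398 = 8.8%, counseling alone 257/1536 = 16.7% → counseling alone
Neither sweeps: the combination therapy wins 1 of 2 groups, counseling alone wins 1. Counseling alone wins overall but not every group — no Simpson reversal.

No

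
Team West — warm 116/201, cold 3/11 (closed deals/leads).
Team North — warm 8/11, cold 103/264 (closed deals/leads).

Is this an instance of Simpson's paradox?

Warm: Team West 116/201 = 57.7%, Team North 8/11 = 72.7% → Team North
Cold: Team West 3/11 = 27.3%, Team North 103/264 = 39.0% → Team North
Overall: Team West 119/212 = 56.1%, Team North 111/275 = 40.4% → Team West
Team North wins each lead group but Team West wins overall — the comparison reverses. Team North's leads skew toward cold, which has a lower base rate.

Yes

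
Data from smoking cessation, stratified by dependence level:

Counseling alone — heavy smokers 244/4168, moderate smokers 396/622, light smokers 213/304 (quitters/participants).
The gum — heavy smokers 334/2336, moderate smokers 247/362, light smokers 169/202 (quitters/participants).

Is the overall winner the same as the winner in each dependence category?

Yes

Heavy smokers: counseling alone 244/4168 = 5.9%, the gum 334/2336 = 14.3% → the gum
Moderate smokers: counseling alone 396/622 = 63.7%, the gum 247/362 = 68.2% → the gum
Light smokers: counseling alone 213/304 = 70.1%, the gum 169/202 = 83.7% → the gum
Overall: counseling alone 853/5094 = 16.7%, the gum 750/2900 = 25.9% → the gum
The gum wins overall and in every dependence group — no reversal.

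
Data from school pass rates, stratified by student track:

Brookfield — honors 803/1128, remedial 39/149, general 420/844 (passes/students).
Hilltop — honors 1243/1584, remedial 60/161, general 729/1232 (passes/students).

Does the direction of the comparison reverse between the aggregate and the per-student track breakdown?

Honors: Brookfield 803/1128 = 71.2%, Hilltop 1243/1584 = 78.5% → Hilltop
Remedial: Brookfield 39/149 = 26.2%, Hilltop 60/161 = 37.3% → Hilltop
General: Brookfield 420/844 = 49.8%, Hilltop 729/1232 = 59.2% → Hilltop
Overall: Brookfield 1262/2121 = 59.5%, Hilltop 2032/2977 = 68.3% → Hilltop
Hilltop wins overall and in every student group — no reversal.

No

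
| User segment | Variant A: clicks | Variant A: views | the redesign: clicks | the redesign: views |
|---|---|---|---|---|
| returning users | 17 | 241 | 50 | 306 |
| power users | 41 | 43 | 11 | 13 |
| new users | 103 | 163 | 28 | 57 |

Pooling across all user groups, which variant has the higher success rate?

Variant A

Returning users: Variant A 17/241 = 7.1%, the redesign 50/306 = 16.3% → the redesign
Power users: Variant A 41/43 = 95.3%, the redesign 11/13 = 84.6% → Variant A
New users: Variant A 103/163 = 63.2%, the redesign 28/57 = 49.1% → Variant A
Overall: Variant A 161/447 = 36.0%, the redesign 89/376 = 23.7% → Variant A
(Neither sweeps every user group, but Variant A has the higher pooled rate.)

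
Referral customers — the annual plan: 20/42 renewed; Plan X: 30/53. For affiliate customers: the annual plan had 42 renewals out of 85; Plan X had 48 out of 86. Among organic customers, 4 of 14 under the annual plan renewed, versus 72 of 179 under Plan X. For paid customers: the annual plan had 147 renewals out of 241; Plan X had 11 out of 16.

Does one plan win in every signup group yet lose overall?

Yes

Referral: the annual plan 20/42 = 47.6%, Plan X 30/53 = 56.6% → Plan X
Affiliate: the annual plan 42/85 = 49.4%, Plan X 48/86 = 55.8% → Plan X
Organic: the annual plan 4/14 = 28.6%, Plan X 72/179 = 40.2% → Plan X
Paid: the annual plan 147/241 = 61.0%, Plan X 11/16 = 68.8% → Plan X
Overall: the annual plan 213/382 = 55.8%, Plan X 161/334 = 48.2% → the annual plan
Plan X wins each signup group but the annual plan wins overall — the comparison reverses. Plan X's customers skew toward organic, which has a lower base rate.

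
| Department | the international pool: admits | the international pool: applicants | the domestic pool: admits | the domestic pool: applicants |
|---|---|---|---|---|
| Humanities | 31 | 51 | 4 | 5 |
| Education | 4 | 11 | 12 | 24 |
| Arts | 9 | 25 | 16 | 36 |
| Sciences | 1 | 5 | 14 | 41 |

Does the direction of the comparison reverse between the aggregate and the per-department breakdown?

Humanities: the international pool 31/51 = 60.8%, the domestic pool 4/5 = 80.0% → the domestic pool
Education: the international pool 4/11 = 36.4%, the domestic pool 12/24 = 50.0% → the domestic pool
Arts: the international pool 9/25 = 36.0%, the domestic pool 16/36 = 44.4% → the domestic pool
Sciences: the international pool 1/5 = 20.0%, the domestic pool 14/41 = 34.1% → the domestic pool
Overall: the international pool 45/92 = 48.9%, the domestic pool 46/106 = 43.4% → the international pool
The domestic pool wins each department group but the international pool wins overall — the comparison reverses. The domestic pool's applicants skew toward Sciences, which has a lower base rate.

Yes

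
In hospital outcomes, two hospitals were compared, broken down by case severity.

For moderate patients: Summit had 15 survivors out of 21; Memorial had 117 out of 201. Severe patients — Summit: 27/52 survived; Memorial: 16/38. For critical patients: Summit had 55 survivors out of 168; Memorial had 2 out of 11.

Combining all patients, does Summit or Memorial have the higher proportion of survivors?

Memorial

Moderate: Summit 15/21 = 71.4%, Memorial 117/201 = 58.2% → Summit
Severe: Summit 27/52 = 51.9%, Memorial 16/38 = 42.1% → Summit
Critical: Summit 55/168 = 32.7%, Memorial 2/11 = 18.2% → Summit
Overall: Summit 97/241 = 40.2%, Memorial 135/250 = 54.0% → Memorial
(Summit wins every case group but Memorial wins overall — Summit's patients skew toward the low-rate critical group.)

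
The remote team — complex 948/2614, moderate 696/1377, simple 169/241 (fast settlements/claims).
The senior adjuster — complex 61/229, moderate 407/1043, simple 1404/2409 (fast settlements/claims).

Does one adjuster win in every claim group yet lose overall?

Yes

Complex: the remote team 948/2614 = 36.3%, the senior adjuster 61/229 = 26.6% → the remote team
Moderate: the remote team 696/1377 = 50.5%, the senior adjuster 407/1043 = 39.0% → the remote team
Simple: the remote team 169/241 = 70.1%, the senior adjuster 1404/2409 = 58.3% → the remote team
Overall: the remote team 1813/4232 = 42.8%, the senior adjuster 1872/3681 = 50.9% → the senior adjuster
The remote team wins each claim group but the senior adjuster wins overall — the comparison reverses. The remote team's claims skew toward complex, which has a lower base rate.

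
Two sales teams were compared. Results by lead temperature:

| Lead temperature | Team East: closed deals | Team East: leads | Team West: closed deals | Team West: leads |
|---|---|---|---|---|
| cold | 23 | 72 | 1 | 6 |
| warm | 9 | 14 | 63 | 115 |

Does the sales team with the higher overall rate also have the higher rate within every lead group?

No

Cold: Team East 23/72 = 31.9%, Team West 1/6 = 16.7% → Team East
Warm: Team East 9/14 = 64.3%, Team West 63/115 = 54.8% → Team East
Overall: Team East 32/86 = 37.2%, Team West 64/121 = 52.9% → Team West
Team East wins each lead group but Team West wins overall — the comparison reverses. Team East's leads skew toward cold, which has a lower base rate.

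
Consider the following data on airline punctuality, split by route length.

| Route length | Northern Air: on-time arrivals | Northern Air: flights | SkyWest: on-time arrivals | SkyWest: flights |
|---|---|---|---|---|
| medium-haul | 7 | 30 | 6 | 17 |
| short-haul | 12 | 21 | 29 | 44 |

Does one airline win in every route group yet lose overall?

No

Medium-haul: Northern Air 7/30 = 23.3%, SkyWest 6/17 = 35.3% → SkyWest
Short-haul: Northern Air 12/21 = 57.1%, SkyWest 29/44 = 65.9% → SkyWest
Overall: Northern Air 19/51 = 37.3%, SkyWest 35/61 = 57.4% → SkyWest
SkyWest wins overall and in every route group — no reversal.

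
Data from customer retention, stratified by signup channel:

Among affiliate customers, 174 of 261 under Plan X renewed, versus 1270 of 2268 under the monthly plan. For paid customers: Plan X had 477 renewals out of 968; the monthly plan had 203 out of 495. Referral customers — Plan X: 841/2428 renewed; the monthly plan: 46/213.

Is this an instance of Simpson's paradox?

Yes

Affiliate: Plan X 174/261 = 66.7%, the monthly plan 1270/2268 = 56.0% → Plan X
Paid: Plan X 477/968 = 49.3%, the monthly plan 203/495 = 41.0% → Plan X
Referral: Plan X 841/2428 = 34.6%, the monthly plan 46/213 = 21.6% → Plan X
Overall: Plan X 1492/3657 = 40.8%, the monthly plan 1519/2976 = 51.0% → the monthly plan
Plan X wins each signup group but the monthly plan wins overall — the comparison reverses. Plan X's customers skew toward referral, which has a lower base rate.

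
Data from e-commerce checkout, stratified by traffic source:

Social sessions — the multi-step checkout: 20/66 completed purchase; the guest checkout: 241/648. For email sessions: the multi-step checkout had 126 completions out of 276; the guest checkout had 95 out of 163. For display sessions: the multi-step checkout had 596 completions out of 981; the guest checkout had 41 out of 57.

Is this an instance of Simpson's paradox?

Social: the multi-step checkout 20/66 = 30.3%, the guest checkout 241/648 = 37.2% → the guest checkout
Email: the multi-step checkout 126/276 = 45.7%, the guest checkout 95/163 = 58.3% → the guest checkout
Display: the multi-step checkout 596/981 = 60.8%, the guest checkout 41/57 = 71.9% → the guest checkout
Overall: the multi-step checkout 742/1323 = 56.1%, the guest checkout 377/868 = 43.4% → the multi-step checkout
The guest checkout wins each traffic group but the multi-step checkout wins overall — the comparison reverses. The guest checkout's sessions skew toward social, which has a lower base rate.

Yes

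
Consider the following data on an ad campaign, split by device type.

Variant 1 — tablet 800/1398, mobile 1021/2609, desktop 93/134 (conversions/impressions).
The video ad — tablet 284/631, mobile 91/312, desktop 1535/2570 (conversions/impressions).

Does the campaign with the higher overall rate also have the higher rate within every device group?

Tablet: Variant 1 800/1398 = 57.2%, the video ad 284/631 = 45.0% → Variant 1
Mobile: Variant 1 1021/2609 = 39.1%, the video ad 91/312 = 29.2% → Variant 1
Desktop: Variant 1 93/134 = 69.4%, the video ad 1535/2570 = 59.7% → Variant 1
Overall: Variant 1 1914/4141 = 46.2%, the video ad 1910/3513 = 54.4% → the video ad
Variant 1 wins each device group but the video ad wins overall — the comparison reverses. Variant 1's impressions skew toward mobile, which has a lower base rate.

No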